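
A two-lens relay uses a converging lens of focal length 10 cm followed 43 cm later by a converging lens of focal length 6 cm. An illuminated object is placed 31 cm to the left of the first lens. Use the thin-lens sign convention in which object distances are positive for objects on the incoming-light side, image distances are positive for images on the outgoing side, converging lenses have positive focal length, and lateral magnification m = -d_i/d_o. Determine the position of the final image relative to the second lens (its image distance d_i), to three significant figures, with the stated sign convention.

7.62 cm

Applying the thin-lens equation to the first lens, 1/10 = 1/31 + 1/d_i1, which gives d_i1 = 14.762 cm.
That image sits 28.238 cm in front of the second lens, so d_o2 = 28.238 cm.
Applying the thin-lens equation again with f_2 = 6 cm and d_o2 = 28.238 cm gives d_i2 = 7.619 cm.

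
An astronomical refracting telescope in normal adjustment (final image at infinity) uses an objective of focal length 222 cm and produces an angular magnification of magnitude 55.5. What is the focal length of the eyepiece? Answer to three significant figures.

|M| = f_obj/f_eye, so f_eye = f_obj/|M| = 222/55.5 = 4.000 cm.

4.00 cm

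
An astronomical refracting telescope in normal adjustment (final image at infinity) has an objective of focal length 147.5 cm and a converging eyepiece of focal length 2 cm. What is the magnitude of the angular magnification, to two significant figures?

74

|M| = f_obj/|f_eye| = 147.5/2 = 73.750.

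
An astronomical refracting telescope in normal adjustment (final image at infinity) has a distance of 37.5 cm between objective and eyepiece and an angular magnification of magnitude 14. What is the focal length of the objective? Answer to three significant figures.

35.0 cm

In normal adjustment the tube length equals f_obj + f_eye and |M| = f_obj/f_eye.
So f_obj = 14 f_eye and 14 f_eye + f_eye = 37.5 cm, giving f_eye = 37.5/15 = 2.500 cm and f_obj = 35.000 cm.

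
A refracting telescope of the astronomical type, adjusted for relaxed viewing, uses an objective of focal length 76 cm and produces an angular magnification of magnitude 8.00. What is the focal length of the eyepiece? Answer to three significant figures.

|M| = f_obj/f_eye, so f_eye = f_obj/|M| = 76/8.0 = 9.500 cm.

9.50 cm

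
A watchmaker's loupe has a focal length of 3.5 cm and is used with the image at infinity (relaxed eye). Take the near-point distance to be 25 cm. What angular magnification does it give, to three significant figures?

M = D/f = 25/3.5 = 7.143.

7.14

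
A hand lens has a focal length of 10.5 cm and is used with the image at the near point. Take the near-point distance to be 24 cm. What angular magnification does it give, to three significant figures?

M = 1 + D/f = 1 + 24/10.5 = 3.286.

3.29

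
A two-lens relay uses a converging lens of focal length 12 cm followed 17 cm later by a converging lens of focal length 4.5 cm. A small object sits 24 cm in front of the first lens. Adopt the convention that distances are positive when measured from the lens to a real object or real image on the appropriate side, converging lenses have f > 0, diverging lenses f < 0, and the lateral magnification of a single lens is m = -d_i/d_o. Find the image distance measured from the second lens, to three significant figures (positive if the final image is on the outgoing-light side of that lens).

2.74 cm

First lens: d_i1 = 1/(1/12 - 1/24) = 24.000 cm.
Since 24.000 cm > 17 cm, the first image lies past the second lens and serves as a virtual object: d_o2 = L - d_i1 = -7.000 cm.
Second lens: d_i2 = 1/(1/4.5 - 1/(-7.000)) = 2.739 cm.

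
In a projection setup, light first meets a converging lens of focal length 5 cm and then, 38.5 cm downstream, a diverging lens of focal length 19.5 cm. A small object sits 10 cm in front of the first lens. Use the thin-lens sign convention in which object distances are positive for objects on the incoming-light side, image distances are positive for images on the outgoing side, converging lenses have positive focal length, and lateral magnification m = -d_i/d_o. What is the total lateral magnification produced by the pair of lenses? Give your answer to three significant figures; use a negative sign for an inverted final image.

Applying the thin-lens equation to the first lens, 1/5 = 1/10 + 1/d_i1, which gives d_i1 = 10.000 cm.
Its lateral magnification is m_1 = -d_i1/d_o1 = -(10.000)/10 = -1.0000.
That image sits 28.500 cm in front of the second lens, so d_o2 = 28.500 cm.
Applying the thin-lens equation again with f_2 = -19.5 cm and d_o2 = 28.500 cm gives d_i2 = -11.578 cm.
m_2 = -(-11.578)/(28.500) = 0.4062.
Total m = m_1 x m_2 = (-1.0000)(0.4062) = -0.4062.

-0.406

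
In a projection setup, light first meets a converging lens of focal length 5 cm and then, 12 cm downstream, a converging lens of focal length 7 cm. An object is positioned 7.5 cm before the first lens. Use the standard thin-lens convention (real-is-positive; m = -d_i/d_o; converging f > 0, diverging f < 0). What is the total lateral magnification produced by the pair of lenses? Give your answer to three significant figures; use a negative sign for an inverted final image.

Applying the thin-lens equation to the first lens, 1/5 = 1/7.5 + 1/d_i1, which gives d_i1 = 15.000 cm.
Its lateral magnification is m_1 = -d_i1/d_o1 = -(15.000)/7.5 = -2.0000.
This image would form 15.000 cm past lens 1, i.e. 3.000 cm beyond lens 2, so it is a virtual object for lens 2: d_o2 = 12 - 15.000 = -3.000 cm.
Applying the thin-lens equation again with f_2 = 7 cm and d_o2 = -3.000 cm gives d_i2 = 2.100 cm.
m_2 = -(2.100)/(-3.000) = 0.7000.
Overall magnification: m = m_1 m_2 = -1.4000.

-1.40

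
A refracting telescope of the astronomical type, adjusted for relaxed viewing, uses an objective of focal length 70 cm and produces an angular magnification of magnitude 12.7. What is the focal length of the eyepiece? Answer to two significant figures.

5.5 cm

|M| = f_obj/f_eye, so f_eye = f_obj/|M| = 70/12.7 = 5.512 cm.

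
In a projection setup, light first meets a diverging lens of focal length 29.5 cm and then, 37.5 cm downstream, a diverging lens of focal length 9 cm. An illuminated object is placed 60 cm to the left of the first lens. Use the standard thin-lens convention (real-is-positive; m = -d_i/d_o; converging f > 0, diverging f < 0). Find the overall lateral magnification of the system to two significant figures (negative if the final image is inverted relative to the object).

Lens 1: 1/d_i1 = 1/f_1 - 1/d_o1 = 1/(-29.5) - 1/60 = -0.05056 cm^-1, so d_i1 = -19.777 cm.
m_1 = -(-19.777)/60 = 0.3296.
With d_i1 < 0 the first image is virtual and lies on the object side; the object distance for lens 2 is d_o2 = 37.5 - (-19.777) = 57.277 cm.
Lens 2: 1/d_i2 = 1/f_2 - 1/d_o2 = 1/(-9) - 1/(57.277) = -0.12857 cm^-1, so d_i2 = -7.778 cm.
m_2 = -(-7.778)/(57.277) = 0.1358.
The system's lateral magnification is m_1 m_2 = (0.3296)(0.1358) = 0.0448.

0.045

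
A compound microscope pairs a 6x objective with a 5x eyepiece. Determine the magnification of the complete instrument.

30

The overall magnification of a compound microscope is the product of the objective and eyepiece magnifications:
M = M_obj x M_eye = 6 x 5 = 30.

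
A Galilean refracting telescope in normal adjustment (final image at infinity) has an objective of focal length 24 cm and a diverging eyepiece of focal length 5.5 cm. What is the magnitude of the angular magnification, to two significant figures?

|M| = f_obj/|f_eye| = 24/5.5 = 4.364.

4.4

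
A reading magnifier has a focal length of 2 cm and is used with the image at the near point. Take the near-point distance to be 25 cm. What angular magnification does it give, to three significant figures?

13.5

M = 1 + D/f = 1 + 25/2 = 13.500.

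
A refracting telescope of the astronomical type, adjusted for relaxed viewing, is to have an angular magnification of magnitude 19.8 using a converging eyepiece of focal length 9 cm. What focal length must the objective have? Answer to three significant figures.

178 cm

|M| = f_obj/|f_eye|, so f_obj = |M| x |f_eye| = 19.8 x 9 = 178.200 cm.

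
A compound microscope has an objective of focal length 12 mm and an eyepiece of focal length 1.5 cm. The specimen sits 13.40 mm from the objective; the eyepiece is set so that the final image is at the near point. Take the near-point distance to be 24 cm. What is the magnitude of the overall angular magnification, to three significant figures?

146

Convert to cm: f_obj = 12 mm = 1.2 cm; d_o = 13.40 mm = 1.34 cm.
Objective: 1/d_i = 1/f_obj - 1/d_o = 1/1.2 - 1/1.34 = 0.08706 cm^-1, so d_i = 11.486 cm.
m_obj = -d_i/d_o = -11.486/1.34 = -8.571.
Eyepiece angular magnification (image at near point): M_eye = 1 + D/f_e = 1 + 24/1.5 = 17.000.
Overall M = m_obj x M_eye = (-8.571)(17.000) = -145.71.
|M| = 145.71.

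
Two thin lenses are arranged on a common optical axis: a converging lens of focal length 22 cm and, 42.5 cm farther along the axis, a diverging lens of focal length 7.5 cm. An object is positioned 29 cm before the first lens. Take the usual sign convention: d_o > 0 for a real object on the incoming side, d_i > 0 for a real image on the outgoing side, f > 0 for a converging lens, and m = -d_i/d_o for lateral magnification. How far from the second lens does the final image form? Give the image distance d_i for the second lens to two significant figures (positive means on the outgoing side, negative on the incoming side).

Applying the thin-lens equation to the first lens, 1/22 = 1/29 + 1/d_i1, which gives d_i1 = 91.143 cm.
Since 91.143 cm > 42.5 cm, the first image lies past the second lens and serves as a virtual object: d_o2 = L - d_i1 = -48.643 cm.
Applying the thin-lens equation again with f_2 = -7.5 cm and d_o2 = -48.643 cm gives d_i2 = -8.867 cm.

-8.9 cm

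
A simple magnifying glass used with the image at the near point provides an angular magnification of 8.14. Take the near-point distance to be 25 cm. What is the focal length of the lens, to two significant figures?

For the image at the near point, M = 1 + D/f.
f = D/(M - 1) = 25/(8.14 - 1) = 3.501 cm.

3.5 cm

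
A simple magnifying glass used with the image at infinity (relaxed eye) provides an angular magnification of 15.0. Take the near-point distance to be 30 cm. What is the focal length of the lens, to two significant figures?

For the image at infinity, M = D/f.
f = D/M = 30/15.0 = 2.000 cm.

2.0 cm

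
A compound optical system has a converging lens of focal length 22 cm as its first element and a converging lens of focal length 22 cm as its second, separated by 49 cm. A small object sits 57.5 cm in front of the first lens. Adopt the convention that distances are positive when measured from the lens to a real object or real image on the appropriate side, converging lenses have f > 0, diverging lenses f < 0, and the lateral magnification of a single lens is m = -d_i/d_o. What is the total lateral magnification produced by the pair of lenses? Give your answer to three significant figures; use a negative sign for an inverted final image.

First lens: d_i1 = 1/(1/22 - 1/57.5) = 35.634 cm.
m_1 = -(35.634)/57.5 = -0.6197.
Object distance for lens 2: d_o2 = 49 - 35.634 = 13.366 cm.
Second lens: d_i2 = 1/(1/22 - 1/(13.366)) = -34.059 cm.
m_2 = -(-34.059)/(13.366) = 2.5481.
Total m = m_1 x m_2 = (-0.6197)(2.5481) = -1.5791.

-1.58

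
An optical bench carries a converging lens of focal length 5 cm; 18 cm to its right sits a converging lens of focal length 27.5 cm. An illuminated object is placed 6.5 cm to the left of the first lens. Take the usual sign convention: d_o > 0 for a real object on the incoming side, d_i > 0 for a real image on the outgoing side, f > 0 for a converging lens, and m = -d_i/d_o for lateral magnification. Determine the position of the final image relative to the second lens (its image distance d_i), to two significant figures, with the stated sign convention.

First lens: d_i1 = 1/(1/5 - 1/6.5) = 21.667 cm.
This image would form 21.667 cm past lens 1, i.e. 3.667 cm beyond lens 2, so it is a virtual object for lens 2: d_o2 = 18 - 21.667 = -3.667 cm.
Second lens: d_i2 = 1/(1/27.5 - 1/(-3.667)) = 3.235 cm.

3.2 cm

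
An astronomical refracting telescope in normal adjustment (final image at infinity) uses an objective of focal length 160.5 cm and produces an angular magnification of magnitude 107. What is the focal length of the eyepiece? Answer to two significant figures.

|M| = f_obj/f_eye, so f_eye = f_obj/|M| = 160.5/107.0 = 1.500 cm.

1.5 cm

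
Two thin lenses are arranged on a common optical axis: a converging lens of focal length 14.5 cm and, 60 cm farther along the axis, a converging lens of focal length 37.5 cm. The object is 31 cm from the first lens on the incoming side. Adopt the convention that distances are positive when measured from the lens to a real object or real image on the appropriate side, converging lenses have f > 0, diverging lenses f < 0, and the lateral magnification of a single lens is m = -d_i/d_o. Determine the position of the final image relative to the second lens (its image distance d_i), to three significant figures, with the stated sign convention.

-259 cm

First lens: d_i1 = 1/(1/14.5 - 1/31) = 27.242 cm.
That image sits 32.758 cm in front of the second lens, so d_o2 = 32.758 cm.
Second lens: d_i2 = 1/(1/37.5 - 1/(32.758)) = -259.026 cm.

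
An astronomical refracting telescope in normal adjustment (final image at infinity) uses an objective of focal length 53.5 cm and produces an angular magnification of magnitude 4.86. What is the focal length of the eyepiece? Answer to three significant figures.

11.0 cm

|M| = f_obj/f_eye, so f_eye = f_obj/|M| = 53.5/4.86 = 11.008 cm.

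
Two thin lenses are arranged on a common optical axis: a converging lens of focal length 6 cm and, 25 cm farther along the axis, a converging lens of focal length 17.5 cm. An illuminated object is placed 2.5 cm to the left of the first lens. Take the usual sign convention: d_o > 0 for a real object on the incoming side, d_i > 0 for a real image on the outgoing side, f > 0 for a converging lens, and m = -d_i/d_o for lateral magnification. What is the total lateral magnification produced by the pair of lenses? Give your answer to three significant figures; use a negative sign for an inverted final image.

-2.55

Applying the thin-lens equation to the first lens, 1/6 = 1/2.5 + 1/d_i1, which gives d_i1 = -4.286 cm.
Its lateral magnification is m_1 = -d_i1/d_o1 = -(-4.286)/2.5 = 1.7143.
The intermediate image is virtual, 4.286 cm to the left of lens 1, so d_o2 = L - d_i1 = 25 - (-4.286) = 29.286 cm.
Applying the thin-lens equation again with f_2 = 17.5 cm and d_o2 = 29.286 cm gives d_i2 = 43.485 cm.
m_2 = -(43.485)/(29.286) = -1.4848.
The system's lateral magnification is m_1 m_2 = (1.7143)(-1.4848) = -2.5455.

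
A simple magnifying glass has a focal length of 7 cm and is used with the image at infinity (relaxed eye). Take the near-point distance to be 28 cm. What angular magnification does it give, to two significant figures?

M = D/f = 28/7 = 4.000.

4.0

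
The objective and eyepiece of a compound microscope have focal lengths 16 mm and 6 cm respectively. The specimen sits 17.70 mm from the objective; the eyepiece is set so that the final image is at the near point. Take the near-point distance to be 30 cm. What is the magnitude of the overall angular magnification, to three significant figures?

Convert to cm: f_obj = 16 mm = 1.6 cm; d_o = 17.70 mm = 1.77 cm.
Objective: 1/d_i = 1/f_obj - 1/d_o = 1/1.6 - 1/1.77 = 0.06003 cm^-1, so d_i = 16.659 cm.
m_obj = -d_i/d_o = -16.659/1.77 = -9.412.
Eyepiece angular magnification (image at near point): M_eye = 1 + D/f_e = 1 + 30/6 = 6.000.
Overall M = m_obj x M_eye = (-9.412)(6.000) = -56.47.
|M| = 56.47.

56.5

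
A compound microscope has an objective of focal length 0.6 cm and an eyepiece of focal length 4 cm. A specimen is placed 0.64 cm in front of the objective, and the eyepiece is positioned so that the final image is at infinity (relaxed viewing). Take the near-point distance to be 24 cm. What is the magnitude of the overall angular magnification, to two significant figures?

Objective: 1/d_i = 1/f_obj - 1/d_o = 1/0.6 - 1/0.64 = 0.10417 cm^-1, so d_i = 9.600 cm.
m_obj = -d_i/d_o = -9.600/0.64 = -15.000.
Eyepiece angular magnification (image at infinity): M_eye = D/f_e = 24/4 = 6.000.
Overall M = m_obj x M_eye = (-15.000)(6.000) = -90.00.
|M| = 90.00.

90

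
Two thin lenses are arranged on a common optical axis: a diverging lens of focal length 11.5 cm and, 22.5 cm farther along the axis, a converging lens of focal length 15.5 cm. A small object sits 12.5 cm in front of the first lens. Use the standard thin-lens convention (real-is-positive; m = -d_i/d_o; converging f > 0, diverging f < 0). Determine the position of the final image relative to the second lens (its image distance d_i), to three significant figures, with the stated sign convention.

Applying the thin-lens equation to the first lens, 1/(-11.5) = 1/12.5 + 1/d_i1, which gives d_i1 = -5.990 cm.
The intermediate image is virtual, 5.990 cm to the left of lens 1, so d_o2 = L - d_i1 = 22.5 - (-5.990) = 28.490 cm.
Applying the thin-lens equation again with f_2 = 15.5 cm and d_o2 = 28.490 cm gives d_i2 = 33.996 cm.

34.0 cm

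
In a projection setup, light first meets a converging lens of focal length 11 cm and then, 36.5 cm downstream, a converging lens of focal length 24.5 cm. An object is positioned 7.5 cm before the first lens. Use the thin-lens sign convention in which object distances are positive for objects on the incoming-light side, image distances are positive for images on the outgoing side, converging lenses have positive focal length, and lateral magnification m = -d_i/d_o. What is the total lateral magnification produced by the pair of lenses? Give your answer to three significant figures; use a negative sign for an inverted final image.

-2.16

Lens 1: 1/d_i1 = 1/f_1 - 1/d_o1 = 1/11 - 1/7.5 = -0.04242 cm^-1, so d_i1 = -23.571 cm.
m_1 = -(-23.571)/7.5 = 3.1429.
The intermediate image is virtual, 23.571 cm to the left of lens 1, so d_o2 = L - d_i1 = 36.5 - (-23.571) = 60.071 cm.
Lens 2: 1/d_i2 = 1/f_2 - 1/d_o2 = 1/24.5 - 1/(60.071) = 0.02417 cm^-1, so d_i2 = 41.374 cm.
m_2 = -(41.374)/(60.071) = -0.6888.
Total m = m_1 x m_2 = (3.1429)(-0.6888) = -2.1647.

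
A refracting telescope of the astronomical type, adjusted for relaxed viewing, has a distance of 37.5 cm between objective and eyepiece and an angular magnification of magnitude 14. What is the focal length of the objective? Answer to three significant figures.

In normal adjustment the tube length equals f_obj + f_eye and |M| = f_obj/f_eye.
So f_obj = 14 f_eye and 14 f_eye + f_eye = 37.5 cm, giving f_eye = 37.5/15 = 2.500 cm and f_obj = 35.000 cm.

35.0 cm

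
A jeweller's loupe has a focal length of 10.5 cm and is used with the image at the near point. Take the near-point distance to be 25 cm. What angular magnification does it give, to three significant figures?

M = 1 + D/f = 1 + 25/10.5 = 3.381.

3.38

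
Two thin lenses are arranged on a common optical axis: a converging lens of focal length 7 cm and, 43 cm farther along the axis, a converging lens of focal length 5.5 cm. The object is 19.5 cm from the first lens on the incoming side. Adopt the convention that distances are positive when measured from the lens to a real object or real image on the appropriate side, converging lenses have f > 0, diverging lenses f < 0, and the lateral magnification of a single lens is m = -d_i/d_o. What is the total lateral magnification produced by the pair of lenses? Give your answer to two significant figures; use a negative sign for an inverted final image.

Applying the thin-lens equation to the first lens, 1/7 = 1/19.5 + 1/d_i1, which gives d_i1 = 10.920 cm.
Its lateral magnification is m_1 = -d_i1/d_o1 = -(10.920)/19.5 = -0.5600.
That image sits 32.080 cm in front of the second lens, so d_o2 = 32.080 cm.
Applying the thin-lens equation again with f_2 = 5.5 cm and d_o2 = 32.080 cm gives d_i2 = 6.638 cm.
m_2 = -(6.638)/(32.080) = -0.2069.
Overall magnification: m = m_1 m_2 = 0.1159.

0.12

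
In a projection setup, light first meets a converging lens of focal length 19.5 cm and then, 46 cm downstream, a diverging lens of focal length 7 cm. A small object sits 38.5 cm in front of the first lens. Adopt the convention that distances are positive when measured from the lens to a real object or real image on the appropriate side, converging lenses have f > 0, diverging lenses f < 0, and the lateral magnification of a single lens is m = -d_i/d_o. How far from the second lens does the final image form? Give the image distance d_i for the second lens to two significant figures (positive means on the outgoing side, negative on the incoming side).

-3.4 cm

Lens 1: 1/d_i1 = 1/f_1 - 1/d_o1 = 1/19.5 - 1/38.5 = 0.02531 cm^-1, so d_i1 = 39.513 cm.
The intermediate image is 39.513 cm to the right of lens 1, so d_o2 = L - d_i1 = 46 - 39.513 = 6.487 cm.
Lens 2: 1/d_i2 = 1/f_2 - 1/d_o2 = 1/(-7) - 1/(6.487) = -0.29702 cm^-1, so d_i2 = -3.367 cm.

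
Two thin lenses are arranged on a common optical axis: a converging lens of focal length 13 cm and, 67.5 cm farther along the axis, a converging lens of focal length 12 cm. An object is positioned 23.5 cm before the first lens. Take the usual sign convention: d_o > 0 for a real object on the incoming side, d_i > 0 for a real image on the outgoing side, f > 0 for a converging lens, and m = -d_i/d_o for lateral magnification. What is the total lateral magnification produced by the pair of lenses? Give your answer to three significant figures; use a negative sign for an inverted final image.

0.563

Applying the thin-lens equation to the first lens, 1/13 = 1/23.5 + 1/d_i1, which gives d_i1 = 29.095 cm.
Its lateral magnification is m_1 = -d_i1/d_o1 = -(29.095)/23.5 = -1.2381.
The intermediate image is 29.095 cm to the right of lens 1, so d_o2 = L - d_i1 = 67.5 - 29.095 = 38.405 cm.
Applying the thin-lens equation again with f_2 = 12 cm and d_o2 = 38.405 cm gives d_i2 = 17.454 cm.
m_2 = -(17.454)/(38.405) = -0.4545.
Overall magnification: m = m_1 m_2 = 0.5627.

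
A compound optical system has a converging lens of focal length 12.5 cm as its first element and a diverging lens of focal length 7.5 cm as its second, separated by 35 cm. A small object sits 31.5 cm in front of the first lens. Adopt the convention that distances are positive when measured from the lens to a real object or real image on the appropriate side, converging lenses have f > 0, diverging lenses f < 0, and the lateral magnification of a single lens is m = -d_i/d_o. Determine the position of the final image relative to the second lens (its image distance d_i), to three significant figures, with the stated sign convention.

Lens 1: 1/d_i1 = 1/f_1 - 1/d_o1 = 1/12.5 - 1/31.5 = 0.04825 cm^-1, so d_i1 = 20.724 cm.
That image sits 14.276 cm in front of the second lens, so d_o2 = 14.276 cm.
Lens 2: 1/d_i2 = 1/f_2 - 1/d_o2 = 1/(-7.5) - 1/(14.276) = -0.20338 cm^-1, so d_i2 = -4.917 cm.

-4.92 cm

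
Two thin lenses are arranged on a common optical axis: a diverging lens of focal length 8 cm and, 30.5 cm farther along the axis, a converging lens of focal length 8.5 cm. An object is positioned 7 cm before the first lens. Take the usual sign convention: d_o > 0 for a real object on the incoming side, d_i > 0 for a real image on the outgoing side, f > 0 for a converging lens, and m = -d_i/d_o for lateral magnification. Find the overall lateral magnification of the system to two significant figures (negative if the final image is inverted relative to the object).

Applying the thin-lens equation to the first lens, 1/(-8) = 1/7 + 1/d_i1, which gives d_i1 = -3.733 cm.
Its lateral magnification is m_1 = -d_i1/d_o1 = -(-3.733)/7 = 0.5333.
The intermediate image is virtual, 3.733 cm to the left of lens 1, so d_o2 = L - d_i1 = 30.5 - (-3.733) = 34.233 cm.
Applying the thin-lens equation again with f_2 = 8.5 cm and d_o2 = 34.233 cm gives d_i2 = 11.308 cm.
m_2 = -(11.308)/(34.233) = -0.3303.
Total m = m_1 x m_2 = (0.5333)(-0.3303) = -0.1762.

-0.18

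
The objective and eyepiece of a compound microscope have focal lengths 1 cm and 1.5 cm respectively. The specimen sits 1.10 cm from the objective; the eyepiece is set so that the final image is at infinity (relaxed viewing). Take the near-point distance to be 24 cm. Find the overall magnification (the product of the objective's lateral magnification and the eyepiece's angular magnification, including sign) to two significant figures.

-160

Objective: 1/d_i = 1/f_obj - 1/d_o = 1/1 - 1/1.10 = 0.09091 cm^-1, so d_i = 11.000 cm.
m_obj = -d_i/d_o = -11.000/1.10 = -10.000.
Eyepiece angular magnification (image at infinity): M_eye = D/f_e = 24/1.5 = 16.000.
Overall M = m_obj x M_eye = (-10.000)(16.000) = -160.00.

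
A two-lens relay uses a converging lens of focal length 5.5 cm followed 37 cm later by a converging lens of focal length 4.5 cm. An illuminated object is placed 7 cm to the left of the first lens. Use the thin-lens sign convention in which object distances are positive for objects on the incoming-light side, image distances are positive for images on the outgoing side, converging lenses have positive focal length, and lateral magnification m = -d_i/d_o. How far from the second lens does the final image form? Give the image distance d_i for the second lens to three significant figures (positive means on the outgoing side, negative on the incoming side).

7.46 cm

Applying the thin-lens equation to the first lens, 1/5.5 = 1/7 + 1/d_i1, which gives d_i1 = 25.667 cm.
Object distance for lens 2: d_o2 = 37 - 25.667 = 11.333 cm.
Applying the thin-lens equation again with f_2 = 4.5 cm and d_o2 = 11.333 cm gives d_i2 = 7.463 cm.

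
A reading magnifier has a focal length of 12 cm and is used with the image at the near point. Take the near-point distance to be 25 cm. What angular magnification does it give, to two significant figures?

3.1

M = 1 + D/f = 1 + 25/12 = 3.083.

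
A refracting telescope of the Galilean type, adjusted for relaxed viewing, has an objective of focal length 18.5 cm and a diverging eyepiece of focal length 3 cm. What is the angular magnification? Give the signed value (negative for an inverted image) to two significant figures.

6.2

M = -f_obj/f_eye = -18.5/(-3) = 6.167.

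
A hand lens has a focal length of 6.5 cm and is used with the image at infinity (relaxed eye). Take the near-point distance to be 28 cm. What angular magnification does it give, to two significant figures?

M = D/f = 28/6.5 = 4.308.

4.3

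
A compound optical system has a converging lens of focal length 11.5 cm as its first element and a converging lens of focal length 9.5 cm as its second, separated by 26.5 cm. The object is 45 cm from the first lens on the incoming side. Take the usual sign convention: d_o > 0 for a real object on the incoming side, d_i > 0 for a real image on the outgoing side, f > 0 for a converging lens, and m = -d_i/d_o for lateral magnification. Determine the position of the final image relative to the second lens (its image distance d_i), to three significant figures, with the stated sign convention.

67.6 cm

First lens: d_i1 = 1/(1/11.5 - 1/45) = 15.448 cm.
That image sits 11.052 cm in front of the second lens, so d_o2 = 11.052 cm.
Second lens: d_i2 = 1/(1/9.5 - 1/(11.052)) = 67.642 cm.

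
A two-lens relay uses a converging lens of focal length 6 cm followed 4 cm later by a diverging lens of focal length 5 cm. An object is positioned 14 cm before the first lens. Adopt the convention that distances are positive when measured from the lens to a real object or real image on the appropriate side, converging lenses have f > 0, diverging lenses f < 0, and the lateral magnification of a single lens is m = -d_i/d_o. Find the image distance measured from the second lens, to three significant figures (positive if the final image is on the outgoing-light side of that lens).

-21.7 cm

First lens: d_i1 = 1/(1/6 - 1/14) = 10.500 cm.
This image would form 10.500 cm past lens 1, i.e. 6.500 cm beyond lens 2, so it is a virtual object for lens 2: d_o2 = 4 - 10.500 = -6.500 cm.
Second lens: d_i2 = 1/(1/(-5) - 1/(-6.500)) = -21.667 cm.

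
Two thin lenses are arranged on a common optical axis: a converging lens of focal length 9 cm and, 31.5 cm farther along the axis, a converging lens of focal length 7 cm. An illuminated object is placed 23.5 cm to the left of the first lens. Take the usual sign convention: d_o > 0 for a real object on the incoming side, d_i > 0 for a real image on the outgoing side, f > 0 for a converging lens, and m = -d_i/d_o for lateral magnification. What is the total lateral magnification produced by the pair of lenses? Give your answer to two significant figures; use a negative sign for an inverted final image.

Lens 1: 1/d_i1 = 1/f_1 - 1/d_o1 = 1/9 - 1/23.5 = 0.06856 cm^-1, so d_i1 = 14.586 cm.
m_1 = -(14.586)/23.5 = -0.6207.
That image sits 16.914 cm in front of the second lens, so d_o2 = 16.914 cm.
Lens 2: 1/d_i2 = 1/f_2 - 1/d_o2 = 1/7 - 1/(16.914) = 0.08373 cm^-1, so d_i2 = 11.943 cm.
m_2 = -(11.943)/(16.914) = -0.7061.
Total m = m_1 x m_2 = (-0.6207)(-0.7061) = 0.4383.

0.44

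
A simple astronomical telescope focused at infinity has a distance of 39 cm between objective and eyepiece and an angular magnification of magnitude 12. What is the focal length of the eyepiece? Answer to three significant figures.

3.00 cm

In normal adjustment the tube length equals f_obj + f_eye and |M| = f_obj/f_eye.
So f_obj = 12 f_eye and 12 f_eye + f_eye = 39 cm, giving f_eye = 39/13 = 3.000 cm and f_obj = 36.000 cm.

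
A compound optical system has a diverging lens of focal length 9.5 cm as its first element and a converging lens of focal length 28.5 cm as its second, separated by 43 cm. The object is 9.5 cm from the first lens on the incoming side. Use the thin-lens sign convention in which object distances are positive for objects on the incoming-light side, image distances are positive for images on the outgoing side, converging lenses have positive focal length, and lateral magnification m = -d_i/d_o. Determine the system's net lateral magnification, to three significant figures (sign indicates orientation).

-0.740

Applying the thin-lens equation to the first lens, 1/(-9.5) = 1/9.5 + 1/d_i1, which gives d_i1 = -4.750 cm.
Its lateral magnification is m_1 = -d_i1/d_o1 = -(-4.750)/9.5 = 0.5000.
The intermediate image is virtual, 4.750 cm to the left of lens 1, so d_o2 = L - d_i1 = 43 - (-4.750) = 47.750 cm.
Applying the thin-lens equation again with f_2 = 28.5 cm and d_o2 = 47.750 cm gives d_i2 = 70.695 cm.
m_2 = -(70.695)/(47.750) = -1.4805.
Overall magnification: m = m_1 m_2 = -0.7403.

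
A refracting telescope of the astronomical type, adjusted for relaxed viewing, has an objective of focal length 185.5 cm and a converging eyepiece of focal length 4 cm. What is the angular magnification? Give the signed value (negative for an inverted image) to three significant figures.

-46.4

M = -f_obj/f_eye = -185.5/(4) = -46.375.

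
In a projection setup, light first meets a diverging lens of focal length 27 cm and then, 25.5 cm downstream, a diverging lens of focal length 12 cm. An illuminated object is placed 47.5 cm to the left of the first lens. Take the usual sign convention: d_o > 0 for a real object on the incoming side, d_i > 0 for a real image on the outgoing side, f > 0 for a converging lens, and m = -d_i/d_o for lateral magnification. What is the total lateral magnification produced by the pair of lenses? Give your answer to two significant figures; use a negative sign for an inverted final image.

0.079

Lens 1: 1/d_i1 = 1/f_1 - 1/d_o1 = 1/(-27) - 1/47.5 = -0.05809 cm^-1, so d_i1 = -17.215 cm.
m_1 = -(-17.215)/47.5 = 0.3624.
With d_i1 < 0 the first image is virtual and lies on the object side; the object distance for lens 2 is d_o2 = 25.5 - (-17.215) = 42.715 cm.
Lens 2: 1/d_i2 = 1/f_2 - 1/d_o2 = 1/(-12) - 1/(42.715) = -0.10674 cm^-1, so d_i2 = -9.368 cm.
m_2 = -(-9.368)/(42.715) = 0.2193.
Total m = m_1 x m_2 = (0.3624)(0.2193) = 0.0795.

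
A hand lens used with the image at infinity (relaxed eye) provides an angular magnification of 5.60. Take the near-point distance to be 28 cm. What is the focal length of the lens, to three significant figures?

For the image at infinity, M = D/f.
f = D/M = 28/5.6 = 5.000 cm.

5.00 cm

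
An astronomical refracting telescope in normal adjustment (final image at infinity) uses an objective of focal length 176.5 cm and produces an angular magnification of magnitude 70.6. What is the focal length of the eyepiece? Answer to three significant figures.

2.50 cm

|M| = f_obj/f_eye, so f_eye = f_obj/|M| = 176.5/70.6 = 2.500 cm.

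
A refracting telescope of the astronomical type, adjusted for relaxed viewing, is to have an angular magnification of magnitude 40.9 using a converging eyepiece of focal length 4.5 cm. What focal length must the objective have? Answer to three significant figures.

184 cm

|M| = f_obj/|f_eye|, so f_obj = |M| x |f_eye| = 40.9 x 4.5 = 184.050 cm.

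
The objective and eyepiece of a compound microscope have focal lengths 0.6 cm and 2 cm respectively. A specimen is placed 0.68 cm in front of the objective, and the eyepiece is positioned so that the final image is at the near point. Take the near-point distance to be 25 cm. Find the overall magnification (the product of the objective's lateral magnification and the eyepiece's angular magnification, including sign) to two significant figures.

Objective: 1/d_i = 1/f_obj - 1/d_o = 1/0.6 - 1/0.68 = 0.19608 cm^-1, so d_i = 5.100 cm.
m_obj = -d_i/d_o = -5.100/0.68 = -7.500.
Eyepiece angular magnification (image at near point): M_eye = 1 + D/f_e = 1 + 25/2 = 13.500.
Overall M = m_obj x M_eye = (-7.500)(13.500) = -101.25.

-100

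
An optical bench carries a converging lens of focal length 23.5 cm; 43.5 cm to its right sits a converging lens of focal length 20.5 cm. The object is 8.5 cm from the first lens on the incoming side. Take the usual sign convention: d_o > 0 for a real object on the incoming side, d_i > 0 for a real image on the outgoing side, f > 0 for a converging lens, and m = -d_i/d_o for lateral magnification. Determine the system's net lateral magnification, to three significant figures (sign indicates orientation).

-0.884

Lens 1: 1/d_i1 = 1/f_1 - 1/d_o1 = 1/23.5 - 1/8.5 = -0.07509 cm^-1, so d_i1 = -13.317 cm.
m_1 = -(-13.317)/8.5 = 1.5667.
With d_i1 < 0 the first image is virtual and lies on the object side; the object distance for lens 2 is d_o2 = 43.5 - (-13.317) = 56.817 cm.
Lens 2: 1/d_i2 = 1/f_2 - 1/d_o2 = 1/20.5 - 1/(56.817) = 0.03118 cm^-1, so d_i2 = 32.072 cm.
m_2 = -(32.072)/(56.817) = -0.5645.
Total m = m_1 x m_2 = (1.5667)(-0.5645) = -0.8844.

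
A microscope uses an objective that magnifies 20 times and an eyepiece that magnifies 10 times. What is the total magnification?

The overall magnification of a compound microscope is the product of the objective and eyepiece magnifications:
M = M_obj x M_eye = 20 x 10 = 200.

200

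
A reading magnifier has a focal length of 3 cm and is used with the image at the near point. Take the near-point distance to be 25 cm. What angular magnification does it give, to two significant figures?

M = 1 + D/f = 1 + 25/3 = 9.333.

9.3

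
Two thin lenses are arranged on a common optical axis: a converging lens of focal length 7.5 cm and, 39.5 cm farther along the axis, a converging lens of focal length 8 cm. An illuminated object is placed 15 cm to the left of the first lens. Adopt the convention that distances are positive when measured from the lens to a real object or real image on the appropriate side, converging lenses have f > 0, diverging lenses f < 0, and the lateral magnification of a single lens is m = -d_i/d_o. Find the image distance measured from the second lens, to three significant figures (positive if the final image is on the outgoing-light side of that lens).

11.9 cm

First lens: d_i1 = 1/(1/7.5 - 1/15) = 15.000 cm.
That image sits 24.500 cm in front of the second lens, so d_o2 = 24.500 cm.
Second lens: d_i2 = 1/(1/8 - 1/(24.500)) = 11.879 cm.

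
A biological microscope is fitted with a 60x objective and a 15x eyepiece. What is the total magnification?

The overall magnification of a compound microscope is the product of the objective and eyepiece magnifications:
M = M_obj x M_eye = 60 x 15 = 900.

900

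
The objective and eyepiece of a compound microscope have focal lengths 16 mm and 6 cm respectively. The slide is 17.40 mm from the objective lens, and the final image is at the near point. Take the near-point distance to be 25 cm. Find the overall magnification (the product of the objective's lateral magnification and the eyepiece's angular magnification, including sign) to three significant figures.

Convert to cm: f_obj = 16 mm = 1.6 cm; d_o = 17.40 mm = 1.74 cm.
Objective: 1/d_i = 1/f_obj - 1/d_o = 1/1.6 - 1/1.74 = 0.05029 cm^-1, so d_i = 19.886 cm.
m_obj = -d_i/d_o = -19.886/1.74 = -11.429.
Eyepiece angular magnification (image at near point): M_eye = 1 + D/f_e = 1 + 25/6 = 5.167.
Overall M = m_obj x M_eye = (-11.429)(5.167) = -59.05.

-59.0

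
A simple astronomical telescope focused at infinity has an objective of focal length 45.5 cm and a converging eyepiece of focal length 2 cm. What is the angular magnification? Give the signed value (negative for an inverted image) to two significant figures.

M = -f_obj/f_eye = -45.5/(2) = -22.750.

-23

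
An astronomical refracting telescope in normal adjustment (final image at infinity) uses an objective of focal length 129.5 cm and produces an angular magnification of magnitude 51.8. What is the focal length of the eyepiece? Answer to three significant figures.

|M| = f_obj/f_eye, so f_eye = f_obj/|M| = 129.5/51.8 = 2.500 cm.

2.50 cm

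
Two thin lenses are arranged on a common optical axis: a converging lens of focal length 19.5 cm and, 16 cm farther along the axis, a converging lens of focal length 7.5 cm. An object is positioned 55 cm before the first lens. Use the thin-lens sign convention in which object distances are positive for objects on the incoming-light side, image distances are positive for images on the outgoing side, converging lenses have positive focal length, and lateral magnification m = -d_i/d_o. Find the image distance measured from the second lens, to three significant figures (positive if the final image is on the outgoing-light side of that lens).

4.91 cm

Lens 1: 1/d_i1 = 1/f_1 - 1/d_o1 = 1/19.5 - 1/55 = 0.03310 cm^-1, so d_i1 = 30.211 cm.
Since 30.211 cm > 16 cm, the first image lies past the second lens and serves as a virtual object: d_o2 = L - d_i1 = -14.211 cm.
Lens 2: 1/d_i2 = 1/f_2 - 1/d_o2 = 1/7.5 - 1/(-14.211) = 0.20370 cm^-1, so d_i2 = 4.909 cm.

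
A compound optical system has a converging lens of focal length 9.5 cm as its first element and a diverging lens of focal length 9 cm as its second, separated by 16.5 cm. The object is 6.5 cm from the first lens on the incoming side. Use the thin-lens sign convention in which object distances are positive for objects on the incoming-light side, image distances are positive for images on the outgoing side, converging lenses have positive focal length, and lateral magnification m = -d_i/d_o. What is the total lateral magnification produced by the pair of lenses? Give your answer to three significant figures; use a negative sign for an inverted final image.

Applying the thin-lens equation to the first lens, 1/9.5 = 1/6.5 + 1/d_i1, which gives d_i1 = -20.583 cm.
Its lateral magnification is m_1 = -d_i1/d_o1 = -(-20.583)/6.5 = 3.1667.
With d_i1 < 0 the first image is virtual and lies on the object side; the object distance for lens 2 is d_o2 = 16.5 - (-20.583) = 37.083 cm.
Applying the thin-lens equation again with f_2 = -9 cm and d_o2 = 37.083 cm gives d_i2 = -7.242 cm.
m_2 = -(-7.242)/(37.083) = 0.1953.
Overall magnification: m = m_1 m_2 = 0.6184.

0.618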